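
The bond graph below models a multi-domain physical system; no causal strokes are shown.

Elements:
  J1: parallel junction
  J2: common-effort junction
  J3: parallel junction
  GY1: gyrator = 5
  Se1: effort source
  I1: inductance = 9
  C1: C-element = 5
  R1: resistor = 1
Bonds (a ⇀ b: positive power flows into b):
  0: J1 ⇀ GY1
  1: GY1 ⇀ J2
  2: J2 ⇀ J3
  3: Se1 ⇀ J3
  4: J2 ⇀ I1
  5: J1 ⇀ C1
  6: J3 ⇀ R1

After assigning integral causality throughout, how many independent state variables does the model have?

bond 3 →J3  (Se1: effort source, stroke at far end)
bond 2 →J2  (J3 effort already set via bond 3)
bond 6 →R1  (J3: bond 3 brought effort, rest push out)
bond 1 →GY1  (J2 effort already set via bond 2)
bond 4 →I1  (common-e at J2 fixed by 2)
bond 0 →GY1  (GY1: gyrator matches bond 1)
bond 5 →J1  (only one effort-in slot at J1)

2  (C1, I1 all integral)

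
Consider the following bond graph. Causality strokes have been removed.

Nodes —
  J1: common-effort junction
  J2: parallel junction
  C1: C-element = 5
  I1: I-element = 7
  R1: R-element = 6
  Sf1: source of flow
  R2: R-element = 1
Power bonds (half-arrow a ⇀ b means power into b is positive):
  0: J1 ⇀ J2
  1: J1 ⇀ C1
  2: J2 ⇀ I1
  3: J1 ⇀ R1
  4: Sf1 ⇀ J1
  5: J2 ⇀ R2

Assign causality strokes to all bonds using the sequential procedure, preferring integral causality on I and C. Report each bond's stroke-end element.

b0 |J2
b1 |J1
b2 |I1
b3 |R1
b4 |Sf1
b5 |R2

bond 4 stroke at Sf1  (Sf1 fixes flow; stroke at Sf1)
bond 1 stroke at J1  (C1 integral (e out))
bond 0 stroke at J2  (0-jn J1 has e-setter on 1)
bond 3 stroke at R1  (J1 effort already set via bond 1)
bond 2 stroke at I1  (J2 effort already set via bond 0)
bond 5 stroke at R2  (J2: bond 0 brought effort, rest push out)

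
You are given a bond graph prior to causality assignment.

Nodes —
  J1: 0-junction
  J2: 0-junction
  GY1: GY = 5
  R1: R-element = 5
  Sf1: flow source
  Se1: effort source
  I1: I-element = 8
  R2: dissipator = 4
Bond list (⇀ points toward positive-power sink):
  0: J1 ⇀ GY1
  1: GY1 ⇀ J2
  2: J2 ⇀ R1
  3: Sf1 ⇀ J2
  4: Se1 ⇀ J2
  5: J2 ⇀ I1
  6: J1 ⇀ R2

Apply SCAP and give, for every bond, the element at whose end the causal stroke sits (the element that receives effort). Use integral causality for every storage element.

β3 stroke→Sf1  (Sf1: flow source, stroke at near end)
β4 stroke→J2  (source Se1 imposes e)
β1 stroke→GY1  (J2: bond 4 brought effort, rest push out)
β2 stroke→R1  (J2 effort already set via bond 4)
β5 stroke→I1  (J2 effort already set via bond 4)
β0 stroke→GY1  (GY GY1: same side as bond 1)
β6 stroke→J1  (closing 0-jn rule on J1)

b0 stroke→GY1
b1 stroke→GY1
b2 stroke→R1
b3 stroke→Sf1
b4 stroke→J2
b5 stroke→I1
b6 stroke→J1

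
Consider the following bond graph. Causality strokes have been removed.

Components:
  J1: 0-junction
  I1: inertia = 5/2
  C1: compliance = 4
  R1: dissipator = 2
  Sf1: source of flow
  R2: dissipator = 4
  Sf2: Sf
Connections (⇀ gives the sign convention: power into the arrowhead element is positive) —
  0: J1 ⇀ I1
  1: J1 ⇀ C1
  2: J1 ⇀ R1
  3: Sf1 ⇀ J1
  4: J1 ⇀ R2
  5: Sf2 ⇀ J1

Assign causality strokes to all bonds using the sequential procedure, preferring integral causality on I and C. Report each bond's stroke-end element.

#3 |Sf1  (Sf1 (Sf) sets flow on bond)
#5 |Sf2  (source Sf2 imposes f)
#0 |I1  (I1: I, integral causality)
#1 |J1  (C1 outputs effort q/C1)
#2 |R1  (J1 effort already set via bond 1)
#4 |R2  (0-jn J1 has e-setter on 1)

β0 |I1
β1 |J1
β2 |R1
β3 |Sf1
β4 |R2
β5 |Sf2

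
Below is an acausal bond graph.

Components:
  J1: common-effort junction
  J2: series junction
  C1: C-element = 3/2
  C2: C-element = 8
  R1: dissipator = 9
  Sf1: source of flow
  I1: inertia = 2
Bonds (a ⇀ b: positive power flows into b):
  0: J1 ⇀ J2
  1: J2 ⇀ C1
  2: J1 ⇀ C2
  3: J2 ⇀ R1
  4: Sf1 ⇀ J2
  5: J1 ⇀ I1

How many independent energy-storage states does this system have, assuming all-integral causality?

β4 →Sf1  (Sf1 (Sf) sets flow on bond)
β0 →J2  (1-jn J2 has f-setter on 4)
β1 →J2  (common-f at J2 fixed by 4)
β3 →J2  (J2: bond 4 brought flow, rest push out)
β2 →J1  (prefer integral on C2)
β5 →I1  (common-e at J1 fixed by 2)

3  (C1, C2, I1 all integral)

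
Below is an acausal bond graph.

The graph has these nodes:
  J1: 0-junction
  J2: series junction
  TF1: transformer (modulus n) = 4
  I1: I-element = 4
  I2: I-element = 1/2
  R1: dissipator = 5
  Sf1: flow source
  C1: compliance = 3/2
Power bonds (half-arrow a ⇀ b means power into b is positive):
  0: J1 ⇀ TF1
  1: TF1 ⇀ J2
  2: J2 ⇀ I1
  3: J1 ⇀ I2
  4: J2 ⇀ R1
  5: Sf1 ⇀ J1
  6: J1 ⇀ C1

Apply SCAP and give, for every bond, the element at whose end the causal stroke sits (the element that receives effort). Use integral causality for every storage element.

b0 →TF1
b1 →J2
b2 →I1
b3 →I2
b4 →J2
b5 →Sf1
b6 →J1

b5 |Sf1  (source Sf1 imposes f)
b2 |I1  (prefer integral on I1)
b1 |J2  (J2 flow already set via bond 2)
b4 |J2  (J2: bond 2 brought flow, rest push out)
b0 |TF1  (TF1 one-in-one-out from 1)
b3 |I2  (prefer integral on I2)
b6 |J1  (only one effort-in slot at J1)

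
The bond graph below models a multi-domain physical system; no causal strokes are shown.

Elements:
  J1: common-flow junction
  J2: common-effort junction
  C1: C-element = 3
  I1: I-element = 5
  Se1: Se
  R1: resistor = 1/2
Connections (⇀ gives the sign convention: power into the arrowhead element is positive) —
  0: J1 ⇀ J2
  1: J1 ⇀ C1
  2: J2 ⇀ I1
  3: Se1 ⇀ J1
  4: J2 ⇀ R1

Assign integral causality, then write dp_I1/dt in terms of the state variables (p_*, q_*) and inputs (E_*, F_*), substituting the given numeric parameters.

β3 |J1  (Se1: effort source, stroke at far end)
β1 |J1  (C1: C, integral causality)
β0 |J2  (only one flow-in slot at J1)
β2 |I1  (common-e at J2 fixed by 0)
β4 |R1  (common-e at J2 fixed by 0)

dp_I1/dt = E_Se1 - q_C1/3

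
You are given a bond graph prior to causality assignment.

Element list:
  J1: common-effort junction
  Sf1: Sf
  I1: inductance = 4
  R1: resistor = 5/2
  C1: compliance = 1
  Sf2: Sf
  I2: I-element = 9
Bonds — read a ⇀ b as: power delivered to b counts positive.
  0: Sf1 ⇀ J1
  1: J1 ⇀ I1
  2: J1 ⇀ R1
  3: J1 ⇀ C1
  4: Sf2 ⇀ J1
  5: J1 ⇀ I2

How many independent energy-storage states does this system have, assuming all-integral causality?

3  (C1, I1, I2 all integral)

#0 |Sf1  (source Sf1 imposes f)
#4 |Sf2  (Sf2: flow source, stroke at near end)
#1 |I1  (I1 integral (f out))
#3 |J1  (prefer integral on C1)
#2 |R1  (0-jn J1 has e-setter on 3)
#5 |I2  (common-e at J1 fixed by 3)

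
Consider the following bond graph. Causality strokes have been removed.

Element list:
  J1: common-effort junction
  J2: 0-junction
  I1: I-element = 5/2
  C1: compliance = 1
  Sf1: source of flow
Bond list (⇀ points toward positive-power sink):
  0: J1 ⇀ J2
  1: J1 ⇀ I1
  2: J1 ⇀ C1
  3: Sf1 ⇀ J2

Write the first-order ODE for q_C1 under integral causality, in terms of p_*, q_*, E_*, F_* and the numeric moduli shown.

β3 →Sf1  (Sf1 (Sf) sets flow on bond)
β0 →J2  (J2: last free bond brings effort in)
β1 →I1  (prefer integral on I1)
β2 →J1  (J1: last free bond brings effort in)

dq_C1/dt = F_Sf1 - 2*p_I1/5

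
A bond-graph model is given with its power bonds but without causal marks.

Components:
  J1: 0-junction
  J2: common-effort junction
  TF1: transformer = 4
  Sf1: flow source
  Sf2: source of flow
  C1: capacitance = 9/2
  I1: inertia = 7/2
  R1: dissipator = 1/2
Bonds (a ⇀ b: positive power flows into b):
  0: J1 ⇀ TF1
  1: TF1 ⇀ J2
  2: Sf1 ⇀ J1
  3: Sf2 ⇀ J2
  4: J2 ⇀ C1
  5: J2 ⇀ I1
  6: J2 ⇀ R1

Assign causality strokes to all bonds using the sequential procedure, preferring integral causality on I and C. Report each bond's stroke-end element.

β0 |J1
β1 |TF1
β2 |Sf1
β3 |Sf2
β4 |J2
β5 |I1
β6 |R1

#2 stroke→Sf1  (Sf1: flow source, stroke at near end)
#3 stroke→Sf2  (Sf2: flow source, stroke at near end)
#0 stroke→J1  (only one effort-in slot at J1)
#1 stroke→TF1  (TF TF1: opposite of bond 0)
#4 stroke→J2  (C1 integral (e out))
#5 stroke→I1  (J2: bond 4 brought effort, rest push out)
#6 stroke→R1  (J2: bond 4 brought effort, rest push out)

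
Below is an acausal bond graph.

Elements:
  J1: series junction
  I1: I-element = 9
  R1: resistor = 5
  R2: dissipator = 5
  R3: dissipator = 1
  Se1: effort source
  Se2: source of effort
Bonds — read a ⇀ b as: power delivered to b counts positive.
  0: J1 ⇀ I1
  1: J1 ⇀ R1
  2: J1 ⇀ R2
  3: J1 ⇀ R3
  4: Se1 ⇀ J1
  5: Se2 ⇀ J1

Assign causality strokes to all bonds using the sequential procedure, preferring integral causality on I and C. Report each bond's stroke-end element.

#0 stroke at I1
#1 stroke at J1
#2 stroke at J1
#3 stroke at J1
#4 stroke at J1
#5 stroke at J1

bond 4 stroke at J1  (Se1 fixes effort; stroke away)
bond 5 stroke at J1  (source Se2 imposes e)
bond 0 stroke at I1  (prefer integral on I1)
bond 1 stroke at J1  (J1 flow already set via bond 0)
bond 2 stroke at J1  (J1 flow already set via bond 0)
bond 3 stroke at J1  (common-f at J1 fixed by 0)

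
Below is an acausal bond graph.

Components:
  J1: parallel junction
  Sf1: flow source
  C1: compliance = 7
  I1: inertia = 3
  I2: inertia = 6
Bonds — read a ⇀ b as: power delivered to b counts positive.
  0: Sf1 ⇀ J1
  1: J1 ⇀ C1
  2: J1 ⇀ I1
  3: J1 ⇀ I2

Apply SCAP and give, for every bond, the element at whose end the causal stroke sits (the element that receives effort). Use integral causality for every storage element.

bond 0 →Sf1  (Sf1 fixes flow; stroke at Sf1)
bond 1 →J1  (C1 outputs effort q/C1)
bond 2 →I1  (common-e at J1 fixed by 1)
bond 3 →I2  (common-e at J1 fixed by 1)

bond 0 stroke→Sf1
bond 1 stroke→J1
bond 2 stroke→I1
bond 3 stroke→I2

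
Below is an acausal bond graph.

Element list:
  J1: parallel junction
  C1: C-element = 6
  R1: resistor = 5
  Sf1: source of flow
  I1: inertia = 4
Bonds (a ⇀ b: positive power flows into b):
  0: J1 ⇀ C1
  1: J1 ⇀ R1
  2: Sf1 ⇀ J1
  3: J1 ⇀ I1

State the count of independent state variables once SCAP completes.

2  (C1, I1 all integral)

bond 2 stroke→Sf1  (source Sf1 imposes f)
bond 0 stroke→J1  (C1 outputs effort q/C1)
bond 1 stroke→R1  (common-e at J1 fixed by 0)
bond 3 stroke→I1  (common-e at J1 fixed by 0)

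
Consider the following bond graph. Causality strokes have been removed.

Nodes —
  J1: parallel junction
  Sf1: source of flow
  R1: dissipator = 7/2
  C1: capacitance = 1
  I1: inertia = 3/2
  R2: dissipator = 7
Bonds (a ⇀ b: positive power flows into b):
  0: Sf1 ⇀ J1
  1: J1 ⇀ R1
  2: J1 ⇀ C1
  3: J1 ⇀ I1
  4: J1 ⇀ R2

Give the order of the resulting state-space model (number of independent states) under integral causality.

#0 →Sf1  (Sf1: flow source, stroke at near end)
#2 →J1  (C1 outputs effort q/C1)
#1 →R1  (common-e at J1 fixed by 2)
#3 →I1  (J1 effort already set via bond 2)
#4 →R2  (common-e at J1 fixed by 2)

2  (C1, I1 all integral)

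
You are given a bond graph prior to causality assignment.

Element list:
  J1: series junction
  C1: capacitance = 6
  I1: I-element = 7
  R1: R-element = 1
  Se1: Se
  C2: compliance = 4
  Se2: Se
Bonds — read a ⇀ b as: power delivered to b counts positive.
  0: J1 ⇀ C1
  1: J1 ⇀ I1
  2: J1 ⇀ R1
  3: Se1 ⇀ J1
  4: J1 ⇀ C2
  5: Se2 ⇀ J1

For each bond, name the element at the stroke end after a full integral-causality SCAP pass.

bond 3 →J1  (Se1 fixes effort; stroke away)
bond 5 →J1  (Se2 (Se) sets effort on bond)
bond 0 →J1  (prefer integral on C1)
bond 1 →I1  (I1 outputs flow p/I1)
bond 2 →J1  (common-f at J1 fixed by 1)
bond 4 →J1  (J1: bond 1 brought flow, rest push out)

#0 stroke at J1
#1 stroke at I1
#2 stroke at J1
#3 stroke at J1
#4 stroke at J1
#5 stroke at J1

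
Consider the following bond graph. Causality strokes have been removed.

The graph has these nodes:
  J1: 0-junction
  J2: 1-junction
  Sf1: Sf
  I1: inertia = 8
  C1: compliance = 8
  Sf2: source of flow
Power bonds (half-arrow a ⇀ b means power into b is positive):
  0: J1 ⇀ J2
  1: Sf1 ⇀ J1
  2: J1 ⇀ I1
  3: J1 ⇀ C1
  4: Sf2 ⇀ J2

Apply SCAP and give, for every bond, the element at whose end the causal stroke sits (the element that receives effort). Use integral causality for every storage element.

b0 stroke→J2
b1 stroke→Sf1
b2 stroke→I1
b3 stroke→J1
b4 stroke→Sf2

b1 stroke at Sf1  (Sf1: flow source, stroke at near end)
b4 stroke at Sf2  (Sf2: flow source, stroke at near end)
b0 stroke at J2  (common-f at J2 fixed by 4)
b2 stroke at I1  (I1 integral (f out))
b3 stroke at J1  (only one effort-in slot at J1)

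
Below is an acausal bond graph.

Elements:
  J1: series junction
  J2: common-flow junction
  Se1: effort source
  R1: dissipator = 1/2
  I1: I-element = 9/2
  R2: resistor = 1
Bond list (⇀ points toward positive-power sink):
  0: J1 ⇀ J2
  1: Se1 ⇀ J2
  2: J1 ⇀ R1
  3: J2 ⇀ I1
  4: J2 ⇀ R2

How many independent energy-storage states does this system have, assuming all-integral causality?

β1 →J2  (Se1 (Se) sets effort on bond)
β3 →I1  (I1 outputs flow p/I1)
β0 →J2  (common-f at J2 fixed by 3)
β4 →J2  (J2 flow already set via bond 3)
β2 →J1  (J1: bond 0 brought flow, rest push out)

1  (I1 all integral)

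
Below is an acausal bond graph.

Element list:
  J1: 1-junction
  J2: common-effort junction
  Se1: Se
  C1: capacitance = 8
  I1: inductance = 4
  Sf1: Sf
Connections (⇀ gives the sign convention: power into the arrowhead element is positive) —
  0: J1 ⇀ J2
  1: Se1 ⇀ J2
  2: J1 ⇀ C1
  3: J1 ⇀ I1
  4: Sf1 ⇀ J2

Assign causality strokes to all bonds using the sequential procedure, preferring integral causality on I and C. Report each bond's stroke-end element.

b1 stroke→J2  (Se1 fixes effort; stroke away)
b4 stroke→Sf1  (source Sf1 imposes f)
b0 stroke→J1  (common-e at J2 fixed by 1)
b2 stroke→J1  (C1 integral (e out))
b3 stroke→I1  (only one flow-in slot at J1)

b0 stroke→J1
b1 stroke→J2
b2 stroke→J1
b3 stroke→I1
b4 stroke→Sf1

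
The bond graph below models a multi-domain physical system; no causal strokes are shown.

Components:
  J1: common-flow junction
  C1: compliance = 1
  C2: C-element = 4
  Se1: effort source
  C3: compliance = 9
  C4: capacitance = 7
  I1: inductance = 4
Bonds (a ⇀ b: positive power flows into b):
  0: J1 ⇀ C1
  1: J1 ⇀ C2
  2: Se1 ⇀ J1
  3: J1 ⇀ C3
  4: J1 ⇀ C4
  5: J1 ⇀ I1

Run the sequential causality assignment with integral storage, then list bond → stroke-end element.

#0 |J1
#1 |J1
#2 |J1
#3 |J1
#4 |J1
#5 |I1

bond 2 stroke at J1  (Se1 (Se) sets effort on bond)
bond 0 stroke at J1  (C1 integral (e out))
bond 1 stroke at J1  (C2 outputs effort q/C2)
bond 3 stroke at J1  (C3 outputs effort q/C3)
bond 4 stroke at J1  (C4: C, integral causality)
bond 5 stroke at I1  (only one flow-in slot at J1)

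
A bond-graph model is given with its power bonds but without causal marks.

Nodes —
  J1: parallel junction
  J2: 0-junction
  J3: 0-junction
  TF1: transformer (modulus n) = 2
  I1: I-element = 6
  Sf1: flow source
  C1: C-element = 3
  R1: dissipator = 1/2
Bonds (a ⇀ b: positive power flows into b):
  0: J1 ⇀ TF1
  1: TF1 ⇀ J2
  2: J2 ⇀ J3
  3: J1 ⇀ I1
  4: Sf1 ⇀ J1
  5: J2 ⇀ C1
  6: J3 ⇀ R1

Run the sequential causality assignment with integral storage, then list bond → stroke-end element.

#0 stroke at J1
#1 stroke at TF1
#2 stroke at J3
#3 stroke at I1
#4 stroke at Sf1
#5 stroke at J2
#6 stroke at R1

#4 stroke at Sf1  (Sf1: flow source, stroke at near end)
#3 stroke at I1  (I1 integral (f out))
#0 stroke at J1  (J1 needs exactly one e-in)
#1 stroke at TF1  (through TF1, causality passes straight; one stroke at TF1)
#5 stroke at J2  (prefer integral on C1)
#2 stroke at J3  (common-e at J2 fixed by 5)
#6 stroke at R1  (0-jn J3 has e-setter on 2)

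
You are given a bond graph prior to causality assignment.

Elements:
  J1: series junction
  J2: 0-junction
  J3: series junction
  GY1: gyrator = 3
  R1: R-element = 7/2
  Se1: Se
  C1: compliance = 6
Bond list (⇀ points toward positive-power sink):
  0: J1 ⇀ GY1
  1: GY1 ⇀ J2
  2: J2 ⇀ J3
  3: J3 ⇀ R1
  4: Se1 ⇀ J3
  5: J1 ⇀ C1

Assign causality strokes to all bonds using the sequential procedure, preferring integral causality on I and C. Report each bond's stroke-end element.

bond 4 →J3  (Se1: effort source, stroke at far end)
bond 5 →J1  (C1: C, integral causality)
bond 0 →GY1  (J1 needs exactly one f-in)
bond 1 →GY1  (through GY1, causality inverts; strokes same side of GY1)
bond 2 →J2  (J2 needs exactly one e-in)
bond 3 →J3  (J3 flow already set via bond 2)

β0 |GY1
β1 |GY1
β2 |J2
β3 |J3
β4 |J3
β5 |J1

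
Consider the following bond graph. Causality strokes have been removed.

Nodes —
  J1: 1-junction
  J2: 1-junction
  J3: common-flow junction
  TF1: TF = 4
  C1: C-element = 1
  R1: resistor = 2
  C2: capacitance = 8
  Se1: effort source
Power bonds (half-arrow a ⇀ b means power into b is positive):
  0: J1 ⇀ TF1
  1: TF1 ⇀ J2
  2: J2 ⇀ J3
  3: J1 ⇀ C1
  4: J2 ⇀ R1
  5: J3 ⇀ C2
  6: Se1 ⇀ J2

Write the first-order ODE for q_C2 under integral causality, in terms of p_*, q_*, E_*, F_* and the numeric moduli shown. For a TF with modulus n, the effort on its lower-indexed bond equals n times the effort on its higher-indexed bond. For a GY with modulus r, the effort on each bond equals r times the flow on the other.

dq_C2/dt = E_Se1/2 - q_C1/8 - q_C2/16

b6 stroke at J2  (Se1 fixes effort; stroke away)
b3 stroke at J1  (C1: C, integral causality)
b0 stroke at TF1  (only one flow-in slot at J1)
b1 stroke at J2  (TF1 one-in-one-out from 0)
b5 stroke at J3  (prefer integral on C2)
b2 stroke at J2  (only one flow-in slot at J3)
b4 stroke at R1  (closing 1-jn rule on J2)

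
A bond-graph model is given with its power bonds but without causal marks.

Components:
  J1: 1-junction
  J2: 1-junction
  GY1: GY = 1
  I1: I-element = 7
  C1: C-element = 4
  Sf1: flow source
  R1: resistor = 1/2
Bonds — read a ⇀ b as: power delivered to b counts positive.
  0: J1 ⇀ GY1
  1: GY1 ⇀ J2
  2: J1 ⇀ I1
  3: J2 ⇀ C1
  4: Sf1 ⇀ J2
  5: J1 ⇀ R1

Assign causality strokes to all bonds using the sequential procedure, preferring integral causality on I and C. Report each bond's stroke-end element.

bond 4 stroke at Sf1  (Sf1: flow source, stroke at near end)
bond 1 stroke at J2  (common-f at J2 fixed by 4)
bond 3 stroke at J2  (1-jn J2 has f-setter on 4)
bond 0 stroke at J1  (GY GY1: same side as bond 1)
bond 2 stroke at I1  (I1: I, integral causality)
bond 5 stroke at J1  (common-f at J1 fixed by 2)

bond 0 stroke→J1
bond 1 stroke→J2
bond 2 stroke→I1
bond 3 stroke→J2
bond 4 stroke→Sf1
bond 5 stroke→J1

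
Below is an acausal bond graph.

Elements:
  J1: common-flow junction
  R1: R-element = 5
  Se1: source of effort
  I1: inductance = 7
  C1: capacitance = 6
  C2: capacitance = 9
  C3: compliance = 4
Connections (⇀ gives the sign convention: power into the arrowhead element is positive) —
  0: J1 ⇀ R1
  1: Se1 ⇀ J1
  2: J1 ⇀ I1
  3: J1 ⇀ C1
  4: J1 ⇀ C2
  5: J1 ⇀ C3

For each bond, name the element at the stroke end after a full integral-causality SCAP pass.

bond 0 →J1
bond 1 →J1
bond 2 →I1
bond 3 →J1
bond 4 →J1
bond 5 →J1

b1 →J1  (Se1: effort source, stroke at far end)
b2 →I1  (I1 integral (f out))
b0 →J1  (common-f at J1 fixed by 2)
b3 →J1  (common-f at J1 fixed by 2)
b4 →J1  (1-jn J1 has f-setter on 2)
b5 →J1  (1-jn J1 has f-setter on 2)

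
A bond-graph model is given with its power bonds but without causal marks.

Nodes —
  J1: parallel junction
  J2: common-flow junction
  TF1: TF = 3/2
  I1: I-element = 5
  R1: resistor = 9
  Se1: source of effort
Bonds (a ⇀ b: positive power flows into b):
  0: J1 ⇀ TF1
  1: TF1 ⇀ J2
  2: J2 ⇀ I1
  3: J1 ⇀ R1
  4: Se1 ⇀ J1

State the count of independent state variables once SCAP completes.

1  (I1 all integral)

β4 →J1  (Se1: effort source, stroke at far end)
β0 →TF1  (0-jn J1 has e-setter on 4)
β3 →R1  (J1 effort already set via bond 4)
β1 →J2  (through TF1, causality passes straight; one stroke at TF1)
β2 →I1  (closing 1-jn rule on J2)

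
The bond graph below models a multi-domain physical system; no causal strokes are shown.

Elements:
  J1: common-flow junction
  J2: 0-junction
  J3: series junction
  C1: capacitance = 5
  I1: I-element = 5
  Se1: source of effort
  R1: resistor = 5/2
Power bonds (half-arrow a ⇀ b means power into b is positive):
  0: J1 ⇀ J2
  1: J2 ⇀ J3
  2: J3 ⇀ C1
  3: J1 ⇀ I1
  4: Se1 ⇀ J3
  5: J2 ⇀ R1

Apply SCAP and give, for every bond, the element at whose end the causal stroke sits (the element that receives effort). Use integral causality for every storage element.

b0 |J1
b1 |J2
b2 |J3
b3 |I1
b4 |J3
b5 |R1

bond 4 stroke→J3  (Se1 fixes effort; stroke away)
bond 2 stroke→J3  (C1 integral (e out))
bond 1 stroke→J2  (only one flow-in slot at J3)
bond 0 stroke→J1  (common-e at J2 fixed by 1)
bond 5 stroke→R1  (common-e at J2 fixed by 1)
bond 3 stroke→I1  (closing 1-jn rule on J1)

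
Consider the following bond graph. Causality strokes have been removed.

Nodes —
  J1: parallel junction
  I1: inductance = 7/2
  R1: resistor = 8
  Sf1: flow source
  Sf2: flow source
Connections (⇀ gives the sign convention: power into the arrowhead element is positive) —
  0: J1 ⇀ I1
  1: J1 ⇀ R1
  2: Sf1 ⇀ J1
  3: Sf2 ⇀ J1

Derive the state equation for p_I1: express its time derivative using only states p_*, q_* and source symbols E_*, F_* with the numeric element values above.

β2 →Sf1  (Sf1 fixes flow; stroke at Sf1)
β3 →Sf2  (Sf2: flow source, stroke at near end)
β0 →I1  (I1 integral (f out))
β1 →J1  (closing 0-jn rule on J1)

dp_I1/dt = 8*F_Sf1 + 8*F_Sf2 - 16*p_I1/7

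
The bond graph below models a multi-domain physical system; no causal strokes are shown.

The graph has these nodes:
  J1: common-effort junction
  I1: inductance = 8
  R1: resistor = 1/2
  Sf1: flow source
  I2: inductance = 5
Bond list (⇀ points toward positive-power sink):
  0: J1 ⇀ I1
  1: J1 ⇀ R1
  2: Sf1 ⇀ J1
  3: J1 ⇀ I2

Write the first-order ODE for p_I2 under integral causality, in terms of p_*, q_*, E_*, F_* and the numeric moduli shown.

dp_I2/dt = F_Sf1/2 - p_I1/16 - p_I2/10

#2 stroke at Sf1  (Sf1 (Sf) sets flow on bond)
#0 stroke at I1  (I1 integral (f out))
#3 stroke at I2  (I2 outputs flow p/I2)
#1 stroke at J1  (closing 0-jn rule on J1)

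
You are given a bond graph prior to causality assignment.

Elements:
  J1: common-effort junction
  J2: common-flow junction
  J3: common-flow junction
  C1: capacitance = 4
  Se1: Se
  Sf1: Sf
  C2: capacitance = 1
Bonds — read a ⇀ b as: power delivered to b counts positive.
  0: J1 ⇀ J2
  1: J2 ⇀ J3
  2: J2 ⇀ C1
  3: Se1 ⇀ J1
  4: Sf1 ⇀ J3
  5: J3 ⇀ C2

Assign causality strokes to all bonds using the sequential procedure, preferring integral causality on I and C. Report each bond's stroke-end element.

b3 →J1  (source Se1 imposes e)
b4 →Sf1  (Sf1 fixes flow; stroke at Sf1)
b0 →J2  (common-e at J1 fixed by 3)
b1 →J3  (common-f at J3 fixed by 4)
b5 →J3  (J3 flow already set via bond 4)
b2 →J2  (common-f at J2 fixed by 1)

bond 0 stroke at J2
bond 1 stroke at J3
bond 2 stroke at J2
bond 3 stroke at J1
bond 4 stroke at Sf1
bond 5 stroke at J3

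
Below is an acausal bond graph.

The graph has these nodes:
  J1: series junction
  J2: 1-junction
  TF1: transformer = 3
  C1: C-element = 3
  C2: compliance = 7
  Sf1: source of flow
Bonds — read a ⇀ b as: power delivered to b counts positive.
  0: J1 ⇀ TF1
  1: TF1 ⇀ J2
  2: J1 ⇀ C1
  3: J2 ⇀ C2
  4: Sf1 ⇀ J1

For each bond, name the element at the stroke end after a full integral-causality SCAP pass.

#4 |Sf1  (Sf1: flow source, stroke at near end)
#0 |J1  (J1 flow already set via bond 4)
#2 |J1  (J1: bond 4 brought flow, rest push out)
#1 |TF1  (TF1 one-in-one-out from 0)
#3 |J2  (1-jn J2 has f-setter on 1)

β0 stroke→J1
β1 stroke→TF1
β2 stroke→J1
β3 stroke→J2
β4 stroke→Sf1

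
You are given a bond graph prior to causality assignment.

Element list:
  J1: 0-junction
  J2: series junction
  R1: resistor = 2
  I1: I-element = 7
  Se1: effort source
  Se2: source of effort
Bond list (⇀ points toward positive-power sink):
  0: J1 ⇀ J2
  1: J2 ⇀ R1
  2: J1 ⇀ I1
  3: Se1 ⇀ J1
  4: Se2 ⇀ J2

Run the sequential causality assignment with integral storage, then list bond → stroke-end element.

β3 stroke→J1  (source Se1 imposes e)
β4 stroke→J2  (Se2 (Se) sets effort on bond)
β0 stroke→J2  (common-e at J1 fixed by 3)
β2 stroke→I1  (common-e at J1 fixed by 3)
β1 stroke→R1  (only one flow-in slot at J2)

bond 0 stroke→J2
bond 1 stroke→R1
bond 2 stroke→I1
bond 3 stroke→J1
bond 4 stroke→J2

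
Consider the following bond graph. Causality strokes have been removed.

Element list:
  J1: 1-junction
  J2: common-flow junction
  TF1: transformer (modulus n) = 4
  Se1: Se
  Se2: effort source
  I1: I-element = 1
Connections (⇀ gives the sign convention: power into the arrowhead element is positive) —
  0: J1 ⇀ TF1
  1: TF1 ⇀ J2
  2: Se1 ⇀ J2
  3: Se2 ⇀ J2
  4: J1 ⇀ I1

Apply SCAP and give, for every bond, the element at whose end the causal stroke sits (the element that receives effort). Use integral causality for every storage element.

bond 2 |J2  (Se1 (Se) sets effort on bond)
bond 3 |J2  (Se2 fixes effort; stroke away)
bond 1 |TF1  (J2: last free bond brings flow in)
bond 0 |J1  (TF1: transformer flips bond 1)
bond 4 |I1  (J1: last free bond brings flow in)

b0 stroke→J1
b1 stroke→TF1
b2 stroke→J2
b3 stroke→J2
b4 stroke→I1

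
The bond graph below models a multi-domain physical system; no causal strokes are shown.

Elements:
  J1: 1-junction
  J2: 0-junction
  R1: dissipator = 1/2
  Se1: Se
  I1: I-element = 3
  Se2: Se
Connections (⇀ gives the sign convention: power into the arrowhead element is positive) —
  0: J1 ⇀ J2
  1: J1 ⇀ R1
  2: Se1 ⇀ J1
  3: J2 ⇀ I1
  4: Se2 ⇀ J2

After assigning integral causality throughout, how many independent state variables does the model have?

1  (I1 all integral)

bond 2 stroke→J1  (Se1 (Se) sets effort on bond)
bond 4 stroke→J2  (Se2 (Se) sets effort on bond)
bond 0 stroke→J1  (J2: bond 4 brought effort, rest push out)
bond 3 stroke→I1  (common-e at J2 fixed by 4)
bond 1 stroke→R1  (closing 1-jn rule on J1)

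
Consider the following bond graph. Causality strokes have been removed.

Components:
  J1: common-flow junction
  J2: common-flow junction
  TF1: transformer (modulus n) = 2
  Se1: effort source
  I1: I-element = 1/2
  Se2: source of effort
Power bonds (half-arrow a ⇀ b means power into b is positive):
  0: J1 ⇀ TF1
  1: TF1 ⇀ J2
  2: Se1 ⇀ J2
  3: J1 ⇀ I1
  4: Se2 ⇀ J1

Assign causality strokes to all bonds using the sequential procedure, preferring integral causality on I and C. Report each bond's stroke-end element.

#2 stroke at J2  (source Se1 imposes e)
#4 stroke at J1  (Se2: effort source, stroke at far end)
#1 stroke at TF1  (closing 1-jn rule on J2)
#0 stroke at J1  (TF1: transformer flips bond 1)
#3 stroke at I1  (J1 needs exactly one f-in)

#0 |J1
#1 |TF1
#2 |J2
#3 |I1
#4 |J1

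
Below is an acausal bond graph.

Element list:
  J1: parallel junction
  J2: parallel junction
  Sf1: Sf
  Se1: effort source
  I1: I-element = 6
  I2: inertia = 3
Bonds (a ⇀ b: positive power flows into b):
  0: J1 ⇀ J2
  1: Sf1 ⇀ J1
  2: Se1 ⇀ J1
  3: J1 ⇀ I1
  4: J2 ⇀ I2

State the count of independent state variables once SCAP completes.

2  (I1, I2 all integral)

bond 1 stroke at Sf1  (Sf1: flow source, stroke at near end)
bond 2 stroke at J1  (Se1: effort source, stroke at far end)
bond 0 stroke at J2  (J1: bond 2 brought effort, rest push out)
bond 3 stroke at I1  (J1: bond 2 brought effort, rest push out)
bond 4 stroke at I2  (0-jn J2 has e-setter on 0)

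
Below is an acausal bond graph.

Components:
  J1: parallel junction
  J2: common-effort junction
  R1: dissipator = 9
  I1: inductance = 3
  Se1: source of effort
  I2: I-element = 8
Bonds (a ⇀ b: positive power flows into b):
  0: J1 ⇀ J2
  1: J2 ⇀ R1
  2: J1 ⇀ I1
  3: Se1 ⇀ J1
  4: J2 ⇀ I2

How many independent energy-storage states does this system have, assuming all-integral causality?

b3 |J1  (Se1 (Se) sets effort on bond)
b0 |J2  (0-jn J1 has e-setter on 3)
b2 |I1  (J1 effort already set via bond 3)
b1 |R1  (J2 effort already set via bond 0)
b4 |I2  (J2: bond 0 brought effort, rest push out)

2  (I1, I2 all integral)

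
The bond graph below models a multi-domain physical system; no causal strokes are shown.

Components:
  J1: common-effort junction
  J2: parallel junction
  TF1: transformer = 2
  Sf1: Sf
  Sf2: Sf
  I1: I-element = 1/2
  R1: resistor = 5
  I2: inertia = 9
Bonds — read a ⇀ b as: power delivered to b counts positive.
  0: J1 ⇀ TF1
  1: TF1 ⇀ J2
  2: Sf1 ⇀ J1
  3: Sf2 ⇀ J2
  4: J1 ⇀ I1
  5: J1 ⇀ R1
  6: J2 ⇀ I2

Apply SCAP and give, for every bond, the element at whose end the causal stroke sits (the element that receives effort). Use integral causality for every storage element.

β2 stroke at Sf1  (Sf1: flow source, stroke at near end)
β3 stroke at Sf2  (Sf2 fixes flow; stroke at Sf2)
β4 stroke at I1  (I1: I, integral causality)
β6 stroke at I2  (I2 integral (f out))
β1 stroke at J2  (only one effort-in slot at J2)
β0 stroke at TF1  (TF1: transformer flips bond 1)
β5 stroke at J1  (J1: last free bond brings effort in)

bond 0 stroke at TF1
bond 1 stroke at J2
bond 2 stroke at Sf1
bond 3 stroke at Sf2
bond 4 stroke at I1
bond 5 stroke at J1
bond 6 stroke at I2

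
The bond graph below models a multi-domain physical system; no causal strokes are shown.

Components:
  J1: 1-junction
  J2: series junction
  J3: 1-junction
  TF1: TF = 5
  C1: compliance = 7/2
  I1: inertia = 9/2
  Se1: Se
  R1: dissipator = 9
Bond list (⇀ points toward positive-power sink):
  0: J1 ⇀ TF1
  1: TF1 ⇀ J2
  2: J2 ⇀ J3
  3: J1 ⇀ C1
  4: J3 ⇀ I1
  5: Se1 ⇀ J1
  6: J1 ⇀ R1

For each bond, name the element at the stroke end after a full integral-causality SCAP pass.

b5 |J1  (Se1 fixes effort; stroke away)
b3 |J1  (prefer integral on C1)
b4 |I1  (I1: I, integral causality)
b2 |J3  (common-f at J3 fixed by 4)
b1 |J2  (J2 flow already set via bond 2)
b0 |TF1  (TF1 one-in-one-out from 1)
b6 |J1  (common-f at J1 fixed by 0)

b0 |TF1
b1 |J2
b2 |J3
b3 |J1
b4 |I1
b5 |J1
b6 |J1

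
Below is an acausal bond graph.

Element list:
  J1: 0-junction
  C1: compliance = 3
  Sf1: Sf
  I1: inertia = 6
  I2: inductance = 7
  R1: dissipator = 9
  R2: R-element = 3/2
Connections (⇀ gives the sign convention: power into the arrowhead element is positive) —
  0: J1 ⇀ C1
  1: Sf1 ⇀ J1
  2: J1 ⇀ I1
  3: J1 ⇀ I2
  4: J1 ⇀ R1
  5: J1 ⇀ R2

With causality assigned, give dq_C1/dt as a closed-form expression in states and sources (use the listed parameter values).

#1 stroke at Sf1  (Sf1 fixes flow; stroke at Sf1)
#0 stroke at J1  (C1 outputs effort q/C1)
#2 stroke at I1  (common-e at J1 fixed by 0)
#3 stroke at I2  (0-jn J1 has e-setter on 0)
#4 stroke at R1  (common-e at J1 fixed by 0)
#5 stroke at R2  (common-e at J1 fixed by 0)

dq_C1/dt = F_Sf1 - p_I1/6 - p_I2/7 - 7*q_C1/27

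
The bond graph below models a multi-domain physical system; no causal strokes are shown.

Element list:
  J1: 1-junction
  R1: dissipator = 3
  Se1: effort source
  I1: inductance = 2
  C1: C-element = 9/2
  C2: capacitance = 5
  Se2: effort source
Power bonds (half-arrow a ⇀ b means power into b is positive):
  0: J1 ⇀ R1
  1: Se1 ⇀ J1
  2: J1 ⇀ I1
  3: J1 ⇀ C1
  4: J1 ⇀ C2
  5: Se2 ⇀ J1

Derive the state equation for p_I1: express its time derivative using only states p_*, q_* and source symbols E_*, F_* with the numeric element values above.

b1 stroke→J1  (Se1 fixes effort; stroke away)
b5 stroke→J1  (Se2: effort source, stroke at far end)
b2 stroke→I1  (prefer integral on I1)
b0 stroke→J1  (J1 flow already set via bond 2)
b3 stroke→J1  (common-f at J1 fixed by 2)
b4 stroke→J1  (common-f at J1 fixed by 2)

dp_I1/dt = E_Se1 + E_Se2 - 3*p_I1/2 - 2*q_C1/9 - q_C2/5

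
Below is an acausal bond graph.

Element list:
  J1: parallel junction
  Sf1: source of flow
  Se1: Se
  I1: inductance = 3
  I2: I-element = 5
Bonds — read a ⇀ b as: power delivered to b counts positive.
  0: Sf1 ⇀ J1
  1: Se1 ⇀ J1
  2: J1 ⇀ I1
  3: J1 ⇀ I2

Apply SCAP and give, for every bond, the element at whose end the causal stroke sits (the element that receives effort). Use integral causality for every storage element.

b0 |Sf1
b1 |J1
b2 |I1
b3 |I2

b0 stroke→Sf1  (Sf1 (Sf) sets flow on bond)
b1 stroke→J1  (source Se1 imposes e)
b2 stroke→I1  (common-e at J1 fixed by 1)
b3 stroke→I2  (0-jn J1 has e-setter on 1)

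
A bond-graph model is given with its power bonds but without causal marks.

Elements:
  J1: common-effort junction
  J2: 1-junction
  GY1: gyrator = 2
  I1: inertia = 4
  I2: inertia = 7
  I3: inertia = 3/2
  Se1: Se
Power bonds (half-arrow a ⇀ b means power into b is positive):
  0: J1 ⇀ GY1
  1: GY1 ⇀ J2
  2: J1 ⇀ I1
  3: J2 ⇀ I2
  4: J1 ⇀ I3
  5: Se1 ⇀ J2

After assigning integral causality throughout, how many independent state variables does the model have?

3  (I1, I2, I3 all integral)

bond 5 stroke at J2  (Se1: effort source, stroke at far end)
bond 2 stroke at I1  (I1: I, integral causality)
bond 3 stroke at I2  (I2 integral (f out))
bond 1 stroke at J2  (common-f at J2 fixed by 3)
bond 0 stroke at J1  (GY1: gyrator matches bond 1)
bond 4 stroke at I3  (J1: bond 0 brought effort, rest push out)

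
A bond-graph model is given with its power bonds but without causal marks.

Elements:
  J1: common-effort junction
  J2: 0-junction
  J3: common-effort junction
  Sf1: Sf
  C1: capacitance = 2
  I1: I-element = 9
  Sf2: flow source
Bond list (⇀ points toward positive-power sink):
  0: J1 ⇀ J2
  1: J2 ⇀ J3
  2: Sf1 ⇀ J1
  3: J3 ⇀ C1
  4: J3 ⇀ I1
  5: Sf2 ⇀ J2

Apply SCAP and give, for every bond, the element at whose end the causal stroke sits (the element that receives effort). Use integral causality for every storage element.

#0 |J1
#1 |J2
#2 |Sf1
#3 |J3
#4 |I1
#5 |Sf2

bond 2 |Sf1  (Sf1: flow source, stroke at near end)
bond 5 |Sf2  (Sf2 (Sf) sets flow on bond)
bond 0 |J1  (J1 needs exactly one e-in)
bond 1 |J2  (J2 needs exactly one e-in)
bond 3 |J3  (C1 integral (e out))
bond 4 |I1  (J3 effort already set via bond 3)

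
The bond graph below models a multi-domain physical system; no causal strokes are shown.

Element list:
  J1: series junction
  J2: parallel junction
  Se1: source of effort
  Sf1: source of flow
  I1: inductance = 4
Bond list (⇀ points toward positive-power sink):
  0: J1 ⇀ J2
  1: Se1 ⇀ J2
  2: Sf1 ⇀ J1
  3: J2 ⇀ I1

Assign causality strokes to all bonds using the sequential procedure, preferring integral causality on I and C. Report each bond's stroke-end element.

bond 1 stroke→J2  (Se1 (Se) sets effort on bond)
bond 2 stroke→Sf1  (Sf1 (Sf) sets flow on bond)
bond 0 stroke→J1  (common-f at J1 fixed by 2)
bond 3 stroke→I1  (0-jn J2 has e-setter on 1)

#0 |J1
#1 |J2
#2 |Sf1
#3 |I1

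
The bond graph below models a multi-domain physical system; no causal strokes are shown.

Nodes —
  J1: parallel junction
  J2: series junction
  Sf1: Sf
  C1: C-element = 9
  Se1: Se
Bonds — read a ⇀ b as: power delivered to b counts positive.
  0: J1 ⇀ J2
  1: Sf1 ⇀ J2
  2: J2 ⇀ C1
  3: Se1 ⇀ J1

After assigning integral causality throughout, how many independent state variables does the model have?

1  (C1 all integral)

bond 1 →Sf1  (Sf1 fixes flow; stroke at Sf1)
bond 3 →J1  (Se1: effort source, stroke at far end)
bond 0 →J2  (common-e at J1 fixed by 3)
bond 2 →J2  (common-f at J2 fixed by 1)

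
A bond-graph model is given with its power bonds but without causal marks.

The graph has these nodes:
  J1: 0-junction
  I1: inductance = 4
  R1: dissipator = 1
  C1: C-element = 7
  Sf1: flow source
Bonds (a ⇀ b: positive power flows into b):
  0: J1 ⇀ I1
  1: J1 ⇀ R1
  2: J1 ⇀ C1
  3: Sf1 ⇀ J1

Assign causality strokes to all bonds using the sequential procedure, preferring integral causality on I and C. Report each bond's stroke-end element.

β0 stroke at I1
β1 stroke at R1
β2 stroke at J1
β3 stroke at Sf1

#3 |Sf1  (Sf1 (Sf) sets flow on bond)
#0 |I1  (I1 integral (f out))
#2 |J1  (C1 integral (e out))
#1 |R1  (J1 effort already set via bond 2)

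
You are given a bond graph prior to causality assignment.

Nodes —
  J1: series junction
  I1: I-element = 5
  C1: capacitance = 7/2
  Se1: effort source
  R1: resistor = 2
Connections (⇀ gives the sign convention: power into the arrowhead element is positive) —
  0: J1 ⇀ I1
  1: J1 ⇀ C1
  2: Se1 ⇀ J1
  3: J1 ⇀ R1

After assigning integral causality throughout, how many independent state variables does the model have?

2  (C1, I1 all integral)

bond 2 stroke→J1  (Se1 (Se) sets effort on bond)
bond 0 stroke→I1  (I1 integral (f out))
bond 1 stroke→J1  (J1 flow already set via bond 0)
bond 3 stroke→J1  (1-jn J1 has f-setter on 0)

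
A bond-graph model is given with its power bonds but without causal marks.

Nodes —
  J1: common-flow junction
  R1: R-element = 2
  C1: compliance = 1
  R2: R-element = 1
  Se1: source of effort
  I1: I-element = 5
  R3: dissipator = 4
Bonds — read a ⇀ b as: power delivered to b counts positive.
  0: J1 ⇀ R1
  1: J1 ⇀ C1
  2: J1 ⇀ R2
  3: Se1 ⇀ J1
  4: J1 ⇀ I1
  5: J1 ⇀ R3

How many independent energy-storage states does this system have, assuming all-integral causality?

β3 →J1  (Se1: effort source, stroke at far end)
β1 →J1  (C1 outputs effort q/C1)
β4 →I1  (I1: I, integral causality)
β0 →J1  (1-jn J1 has f-setter on 4)
β2 →J1  (J1: bond 4 brought flow, rest push out)
β5 →J1  (J1 flow already set via bond 4)

2  (C1, I1 all integral)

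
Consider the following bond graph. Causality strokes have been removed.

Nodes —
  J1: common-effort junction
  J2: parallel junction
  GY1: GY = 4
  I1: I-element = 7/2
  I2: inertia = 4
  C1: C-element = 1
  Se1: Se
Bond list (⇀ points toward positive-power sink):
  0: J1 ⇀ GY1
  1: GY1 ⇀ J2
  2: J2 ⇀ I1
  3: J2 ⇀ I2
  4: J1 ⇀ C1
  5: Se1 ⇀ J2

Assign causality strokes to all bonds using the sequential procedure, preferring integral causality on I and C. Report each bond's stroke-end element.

#0 |GY1
#1 |GY1
#2 |I1
#3 |I2
#4 |J1
#5 |J2

β5 stroke→J2  (Se1 fixes effort; stroke away)
β1 stroke→GY1  (J2: bond 5 brought effort, rest push out)
β2 stroke→I1  (common-e at J2 fixed by 5)
β3 stroke→I2  (common-e at J2 fixed by 5)
β0 stroke→GY1  (GY1: gyrator matches bond 1)
β4 stroke→J1  (J1 needs exactly one e-in)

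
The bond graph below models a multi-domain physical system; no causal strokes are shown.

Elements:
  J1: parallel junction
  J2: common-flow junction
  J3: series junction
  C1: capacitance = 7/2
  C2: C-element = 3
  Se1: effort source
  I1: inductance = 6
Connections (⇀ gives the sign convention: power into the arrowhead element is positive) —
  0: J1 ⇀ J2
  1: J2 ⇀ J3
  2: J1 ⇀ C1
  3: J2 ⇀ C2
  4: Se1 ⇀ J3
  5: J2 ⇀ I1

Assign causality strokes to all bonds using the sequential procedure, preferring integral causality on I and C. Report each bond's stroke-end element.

β0 |J2
β1 |J2
β2 |J1
β3 |J2
β4 |J3
β5 |I1

#4 |J3  (Se1: effort source, stroke at far end)
#1 |J2  (closing 1-jn rule on J3)
#2 |J1  (C1 integral (e out))
#0 |J2  (J1: bond 2 brought effort, rest push out)
#3 |J2  (C2: C, integral causality)
#5 |I1  (J2: last free bond brings flow in)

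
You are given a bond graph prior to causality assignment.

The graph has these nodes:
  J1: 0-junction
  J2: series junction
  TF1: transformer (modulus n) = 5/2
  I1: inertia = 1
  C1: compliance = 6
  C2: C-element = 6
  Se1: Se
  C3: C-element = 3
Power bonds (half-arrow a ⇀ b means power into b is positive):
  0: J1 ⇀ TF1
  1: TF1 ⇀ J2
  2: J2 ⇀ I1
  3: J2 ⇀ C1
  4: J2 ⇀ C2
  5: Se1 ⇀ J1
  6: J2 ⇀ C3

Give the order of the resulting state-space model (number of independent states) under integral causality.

4  (C1, C2, C3, I1 all integral)

#5 →J1  (Se1 fixes effort; stroke away)
#0 →TF1  (common-e at J1 fixed by 5)
#1 →J2  (TF1 one-in-one-out from 0)
#2 →I1  (I1 integral (f out))
#3 →J2  (J2 flow already set via bond 2)
#4 →J2  (J2: bond 2 brought flow, rest push out)
#6 →J2  (J2 flow already set via bond 2)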